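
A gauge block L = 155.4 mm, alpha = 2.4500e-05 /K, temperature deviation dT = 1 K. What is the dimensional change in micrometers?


dL = L * alpha * dT
= 155.4 * 2.4500e-05 * 1
= 0.0038073 mm
dL_um = 0.0038073 * 1000 = 3.8073 um

3.8073


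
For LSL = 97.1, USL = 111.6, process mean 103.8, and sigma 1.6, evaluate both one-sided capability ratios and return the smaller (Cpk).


Cpu = (USL - mean) / (3*sigma) = (111.6 - 103.8) / (3*1.6) = 1.6250
Cpl = (mean - LSL) / (3*sigma) = (103.8 - 97.1) / (3*1.6) = 1.3958
Cpk = min(Cpu, Cpl) = 1.3958

1.3958


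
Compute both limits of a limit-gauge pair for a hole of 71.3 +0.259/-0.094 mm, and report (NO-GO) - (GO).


GO = nominal - lower_tol (smallest hole = maximum material condition)
GO = 71.3 - 0.094 = 71.206
NO-GO = nominal + upper_tol (largest hole = least material condition)
NO-GO = 71.3 + 0.259 = 71.559
spread = NO-GO - GO = 71.559 - 71.206 = 0.3530

0.3530


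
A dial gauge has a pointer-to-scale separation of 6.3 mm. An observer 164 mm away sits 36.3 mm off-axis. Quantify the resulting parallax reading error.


error = h * offset / d
= 6.3 * 36.3 / 164
= 1.3945

1.3945


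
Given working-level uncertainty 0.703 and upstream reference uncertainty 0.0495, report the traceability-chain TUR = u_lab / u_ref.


TUR = u_lab / u_ref
= 0.703 / 0.0495
= 14.2020

14.2020


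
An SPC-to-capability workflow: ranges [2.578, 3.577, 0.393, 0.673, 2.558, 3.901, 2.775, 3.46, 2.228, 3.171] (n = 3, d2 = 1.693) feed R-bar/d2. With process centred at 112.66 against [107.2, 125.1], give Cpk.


R_bar = (2.578 + 3.577 + 0.393 + 0.673 + 2.558 + 3.901 + 2.775 + 3.46 + 2.228 + 3.171) / 10 = 2.5314
sigma = R_bar / d2 = 2.5314 / 1.693 = 1.4952156
Cp = (USL - LSL)/(6*sigma) = (125.1 - 107.2)/(6*1.4952156) = 1.9953
Cpu = (125.1 - 112.66)/(3*1.4952156) = 2.7733
Cpl = (112.66 - 107.2)/(3*1.4952156) = 1.2172
Cpk = min(Cpu, Cpl) = 1.2172

1.2172


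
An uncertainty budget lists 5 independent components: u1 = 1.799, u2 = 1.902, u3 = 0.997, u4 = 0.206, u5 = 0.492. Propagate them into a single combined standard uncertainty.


uc = sqrt(1.799^2 + 1.902^2 + 0.997^2 + 0.206^2 + 0.492^2)
uc = sqrt(8.132514)
uc = 2.8518

2.8518


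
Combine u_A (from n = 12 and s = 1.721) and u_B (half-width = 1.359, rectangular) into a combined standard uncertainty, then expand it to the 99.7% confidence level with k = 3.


u_A = s / sqrt(n) = 1.721 / sqrt(12) = 0.49680991
u_B = half_width / sqrt(3) = 1.359 / sqrt(3) = 0.78461902
uc = sqrt(u_A^2 + u_B^2) = sqrt(0.49680991^2 + 0.78461902^2) = 0.9286803
U = k * uc = 3 * 0.9286803
U = 2.7860

2.7860


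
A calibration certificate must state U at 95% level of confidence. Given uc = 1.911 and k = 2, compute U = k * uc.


U = k * uc
U = 2 * 1.911
U = 3.8220

3.8220


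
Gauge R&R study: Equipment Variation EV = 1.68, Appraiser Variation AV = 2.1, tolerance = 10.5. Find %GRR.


GRR = sqrt(EV^2 + AV^2) = sqrt(1.68^2 + 2.1^2) = 2.6893122
%GRR = GRR / tol * 100 = 2.6893122 / 10.5 * 100
%GRR = 25.6125

25.6125


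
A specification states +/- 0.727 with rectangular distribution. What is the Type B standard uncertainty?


u_B = half_width / sqrt(3)
u_B = 0.727 / 1.7320508
u_B = 0.4197

0.4197


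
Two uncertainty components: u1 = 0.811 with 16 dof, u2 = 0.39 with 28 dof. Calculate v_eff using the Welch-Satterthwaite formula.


uc = sqrt(u1^2 + u2^2) = sqrt(0.811^2 + 0.39^2) = 0.89990055
v_eff = uc^4 / (u1^4/v1 + u2^4/v2)
= 0.89990055^4 / (0.811^4/16 + 0.39^4/28)
= 0.65581005 / 0.027863536
v_eff = 23.5365

23.5365


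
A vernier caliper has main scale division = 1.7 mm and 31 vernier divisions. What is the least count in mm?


LC = MSD / n_div
= 1.7 / 31
= 0.0548

0.0548


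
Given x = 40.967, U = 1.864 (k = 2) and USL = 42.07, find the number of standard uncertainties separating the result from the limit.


u = U / k = 1.864 / 2 = 0.932
margin = |USL - x| = |42.07 - 40.967| = 1.103
z = margin / u = 1.103 / 0.932
z = 1.1835

1.1835


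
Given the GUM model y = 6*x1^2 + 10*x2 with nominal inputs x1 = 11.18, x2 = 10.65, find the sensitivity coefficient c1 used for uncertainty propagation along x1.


y = 6*x1^2 + 10*x2
dy/dx1 = 2*6*x1
Evaluate at x1 = 11.18: c1 = 12 * 11.18
c1 = 134.1600

134.1600


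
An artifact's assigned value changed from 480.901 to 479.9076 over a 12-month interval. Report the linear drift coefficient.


rate = (v2 - v1) / months
= (479.9076 - 480.901) / 12
= -0.9934 / 12
= -0.0828

-0.0828


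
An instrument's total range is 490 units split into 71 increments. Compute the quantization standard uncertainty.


resolution = range / divisions
resolution = 490 / 71 = 6.9014085
u_res = resolution / (2*sqrt(3))
u_res = 6.9014085 / 3.4641016
u_res = 1.9923

1.9923


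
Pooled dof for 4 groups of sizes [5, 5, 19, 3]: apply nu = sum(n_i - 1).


nu = sum_i (n_i - 1)
nu = ((5 - 1) + (5 - 1) + (19 - 1) + (3 - 1))
nu = 4 + 4 + 18 + 2
nu = 28

28


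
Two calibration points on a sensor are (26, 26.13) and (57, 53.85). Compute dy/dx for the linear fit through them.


slope = (y2 - y1) / (x2 - x1)
= (53.85 - 26.13) / (57 - 26)
= 27.7200 / 31
= 0.8942

0.8942


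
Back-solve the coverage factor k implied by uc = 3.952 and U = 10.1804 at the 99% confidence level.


k = U / uc
k = 10.1804 / 3.952
k = 2.576

2.576


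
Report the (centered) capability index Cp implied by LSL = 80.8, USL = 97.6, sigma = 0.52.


Cp = (USL - LSL) / (6 * sigma)
= (97.6 - 80.8) / (6 * 0.52)
= 16.8000 / 3.1200
= 5.3846

5.3846


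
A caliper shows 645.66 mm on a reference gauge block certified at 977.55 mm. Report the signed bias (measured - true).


Systematic error = measured - true
= 645.66 - 977.55
= -331.8900

-331.8900


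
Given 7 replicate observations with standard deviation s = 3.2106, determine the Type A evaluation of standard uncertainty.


u_A = s / sqrt(n)
u_A = 3.2106 / sqrt(7)
u_A = 3.2106 / 2.6457513
u_A = 1.2135

1.2135


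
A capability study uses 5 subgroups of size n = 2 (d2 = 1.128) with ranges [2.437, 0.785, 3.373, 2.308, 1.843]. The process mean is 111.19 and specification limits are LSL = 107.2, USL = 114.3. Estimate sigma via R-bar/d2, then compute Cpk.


R_bar = (2.437 + 0.785 + 3.373 + 2.308 + 1.843) / 5 = 2.1492
sigma = R_bar / d2 = 2.1492 / 1.128 = 1.9053191
Cp = (USL - LSL)/(6*sigma) = (114.3 - 107.2)/(6*1.9053191) = 0.6211
Cpu = (114.3 - 111.19)/(3*1.9053191) = 0.5441
Cpl = (111.19 - 107.2)/(3*1.9053191) = 0.6980
Cpk = min(Cpu, Cpl) = 0.5441

0.5441


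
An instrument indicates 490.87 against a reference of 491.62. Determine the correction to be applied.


Correction = standard - reading
= 491.62 - 490.87
= 0.7500

0.7500


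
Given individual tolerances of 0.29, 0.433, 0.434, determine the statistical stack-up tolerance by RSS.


RSS = sqrt(0.29^2 + 0.433^2 + 0.434^2)
= sqrt(0.459945)
= 0.6782

0.6782


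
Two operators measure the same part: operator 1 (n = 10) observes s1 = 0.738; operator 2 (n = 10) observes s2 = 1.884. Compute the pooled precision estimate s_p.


s_p = sqrt(((n1-1)*s1^2 + (n2-1)*s2^2) / (n1+n2-2))
numerator = (10-1)*0.738^2 + (10-1)*1.884^2 = 4.901796 + 31.945104 = 36.8469
denominator = 10 + 10 - 2 = 18
s_p^2 = 36.8469 / 18 = 2.04705
s_p = sqrt(2.04705) = 1.4308

1.4308


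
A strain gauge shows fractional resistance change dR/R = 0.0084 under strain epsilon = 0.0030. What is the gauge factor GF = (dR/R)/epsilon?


GF = (dR/R) / epsilon
= 0.0084 / 0.0030
= 2.8000

2.8000


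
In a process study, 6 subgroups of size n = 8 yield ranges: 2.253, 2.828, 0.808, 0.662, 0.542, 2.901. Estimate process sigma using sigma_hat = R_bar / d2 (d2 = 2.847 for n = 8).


R_bar = (2.253 + 2.828 + 0.808 + 0.662 + 0.542 + 2.901) / 6
R_bar = 9.994 / 6 = 1.6656667
sigma_hat = R_bar / d2 = 1.6656667 / 2.847 = 0.5851

0.5851


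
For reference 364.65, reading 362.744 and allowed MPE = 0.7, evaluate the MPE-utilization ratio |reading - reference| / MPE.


e = indication - reference = 362.744 - 364.65 = -1.9060
|e| = 1.9060
ratio = |e| / MPE = 1.9060 / 0.7
ratio = 2.7229

2.7229


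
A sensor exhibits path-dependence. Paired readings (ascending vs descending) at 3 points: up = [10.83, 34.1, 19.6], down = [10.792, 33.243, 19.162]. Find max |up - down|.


|10.83 - 10.792| = 0.0380
|34.1 - 33.243| = 0.8570
|19.6 - 19.162| = 0.4380
hysteresis = max(diffs) = 0.8570

0.8570


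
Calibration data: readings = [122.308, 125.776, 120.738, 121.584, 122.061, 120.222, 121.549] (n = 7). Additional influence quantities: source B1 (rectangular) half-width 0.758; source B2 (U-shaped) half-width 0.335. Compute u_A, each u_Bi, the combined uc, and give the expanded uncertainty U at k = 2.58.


mean = (122.308 + 125.776 + 120.738 + 121.584 + 122.061 + 120.222 + 121.549) / 7 = 122.034
s = sqrt(sum((x - mean)^2)/(n-1)) = 1.8018071
u_A = s / sqrt(n) = 1.8018071 / sqrt(7) = 0.68101907
u_B1 = 0.758 / sqrt(3) = 0.4376315
u_B2 = 0.335 / sqrt(2) = 0.23688077
uc = sqrt(0.68101907^2 + 0.4376315^2 + 0.23688077^2) = 0.84345765
U = k * uc = 2.58 * 0.84345765
U = 2.1761

2.1761


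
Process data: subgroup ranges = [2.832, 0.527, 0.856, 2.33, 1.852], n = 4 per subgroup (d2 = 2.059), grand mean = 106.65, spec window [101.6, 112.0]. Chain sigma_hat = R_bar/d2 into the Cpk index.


R_bar = (2.832 + 0.527 + 0.856 + 2.33 + 1.852) / 5 = 1.6794
sigma = R_bar / d2 = 1.6794 / 2.059 = 0.81563866
Cp = (USL - LSL)/(6*sigma) = (112.0 - 101.6)/(6*0.81563866) = 2.1251
Cpu = (112.0 - 106.65)/(3*0.81563866) = 2.1864
Cpl = (106.65 - 101.6)/(3*0.81563866) = 2.0638
Cpk = min(Cpu, Cpl) = 2.0638

2.0638


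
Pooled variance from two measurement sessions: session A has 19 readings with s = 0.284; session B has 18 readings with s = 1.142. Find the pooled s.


s_p = sqrt(((n1-1)*s1^2 + (n2-1)*s2^2) / (n1+n2-2))
numerator = (19-1)*0.284^2 + (18-1)*1.142^2 = 1.451808 + 22.170788 = 23.622596
denominator = 19 + 18 - 2 = 35
s_p^2 = 23.622596 / 35 = 0.67493131
s_p = sqrt(0.67493131) = 0.8215

0.8215


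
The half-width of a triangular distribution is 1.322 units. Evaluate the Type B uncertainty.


u_B = half_width / sqrt(6)
u_B = 1.322 / 2.4494897
u_B = 0.5397

0.5397


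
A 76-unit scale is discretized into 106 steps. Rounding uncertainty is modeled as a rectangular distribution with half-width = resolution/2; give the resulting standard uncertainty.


resolution = range / divisions
resolution = 76 / 106 = 0.71698113
u_res = resolution / (2*sqrt(3))
u_res = 0.71698113 / 3.4641016
u_res = 0.2070

0.2070


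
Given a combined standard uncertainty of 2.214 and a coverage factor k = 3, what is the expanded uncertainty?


U = k * uc
U = 3 * 2.214
U = 6.6420

6.6420


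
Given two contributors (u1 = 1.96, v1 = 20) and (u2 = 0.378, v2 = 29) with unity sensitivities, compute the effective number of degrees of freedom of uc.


uc = sqrt(u1^2 + u2^2) = sqrt(1.96^2 + 0.378^2) = 1.9961172
v_eff = uc^4 / (u1^4/v1 + u2^4/v2)
= 1.9961172^4 / (1.96^4/20 + 0.378^4/29)
= 15.876112 / 0.73859852
v_eff = 21.4949

21.4949


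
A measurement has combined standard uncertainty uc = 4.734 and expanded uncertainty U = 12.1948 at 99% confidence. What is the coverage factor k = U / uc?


k = U / uc
k = 12.1948 / 4.734
k = 2.576

2.576


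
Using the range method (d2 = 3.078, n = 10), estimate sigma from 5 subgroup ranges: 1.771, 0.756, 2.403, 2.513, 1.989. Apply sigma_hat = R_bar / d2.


R_bar = (1.771 + 0.756 + 2.403 + 2.513 + 1.989) / 5
R_bar = 9.432 / 5 = 1.8864
sigma_hat = R_bar / d2 = 1.8864 / 3.078 = 0.6129

0.6129


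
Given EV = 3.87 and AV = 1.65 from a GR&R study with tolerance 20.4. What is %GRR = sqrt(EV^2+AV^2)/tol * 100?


GRR = sqrt(EV^2 + AV^2) = sqrt(3.87^2 + 1.65^2) = 4.2070655
%GRR = GRR / tol * 100 = 4.2070655 / 20.4 * 100
%GRR = 20.6229

20.6229


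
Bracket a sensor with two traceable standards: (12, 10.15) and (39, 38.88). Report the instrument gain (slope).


slope = (y2 - y1) / (x2 - x1)
= (38.88 - 10.15) / (39 - 12)
= 28.7300 / 27
= 1.0641

1.0641


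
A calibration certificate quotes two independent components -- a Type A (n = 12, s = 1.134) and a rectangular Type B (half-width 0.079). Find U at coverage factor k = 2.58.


u_A = s / sqrt(n) = 1.134 / sqrt(12) = 0.3273576
u_B = half_width / sqrt(3) = 0.079 / sqrt(3) = 0.045610671
uc = sqrt(u_A^2 + u_B^2) = sqrt(0.3273576^2 + 0.045610671^2) = 0.33051979
U = k * uc = 2.58 * 0.33051979
U = 0.8527

0.8527


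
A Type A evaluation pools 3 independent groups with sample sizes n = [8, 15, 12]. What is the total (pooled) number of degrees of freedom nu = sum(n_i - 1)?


nu = sum_i (n_i - 1)
nu = ((8 - 1) + (15 - 1) + (12 - 1))
nu = 7 + 14 + 11
nu = 32

32


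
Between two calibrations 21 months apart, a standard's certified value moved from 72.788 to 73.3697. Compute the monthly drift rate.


rate = (v2 - v1) / months
= (73.3697 - 72.788) / 21
= 0.5817 / 21
= 0.0277

0.0277


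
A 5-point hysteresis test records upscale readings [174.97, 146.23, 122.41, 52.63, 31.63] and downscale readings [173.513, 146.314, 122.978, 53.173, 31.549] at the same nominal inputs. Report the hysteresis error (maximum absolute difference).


|174.97 - 173.513| = 1.4570
|146.23 - 146.314| = 0.0840
|122.41 - 122.978| = 0.5680
|52.63 - 53.173| = 0.5430
|31.63 - 31.549| = 0.0810
hysteresis = max(diffs) = 1.4570

1.4570


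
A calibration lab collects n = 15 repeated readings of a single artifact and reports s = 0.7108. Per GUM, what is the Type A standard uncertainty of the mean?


u_A = s / sqrt(n)
u_A = 0.7108 / sqrt(15)
u_A = 0.7108 / 3.8729833
u_A = 0.1835

0.1835


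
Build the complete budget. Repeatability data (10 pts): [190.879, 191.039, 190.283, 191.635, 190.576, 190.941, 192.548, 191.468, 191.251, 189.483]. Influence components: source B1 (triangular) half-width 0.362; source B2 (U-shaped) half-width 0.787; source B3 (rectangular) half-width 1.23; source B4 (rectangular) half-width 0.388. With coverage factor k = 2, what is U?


mean = (190.879 + 191.039 + 190.283 + 191.635 + 190.576 + 190.941 + 192.548 + 191.468 + 191.251 + 189.483) / 10 = 191.0103
s = sqrt(sum((x - mean)^2)/(n-1)) = 0.82295471
u_A = s / sqrt(n) = 0.82295471 / sqrt(10) = 0.26024113
u_B1 = 0.362 / sqrt(6) = 0.14778588
u_B2 = 0.787 / sqrt(2) = 0.55649304
u_B3 = 1.23 / sqrt(3) = 0.71014083
u_B4 = 0.388 / sqrt(3) = 0.2240119
uc = sqrt(0.26024113^2 + 0.14778588^2 + 0.55649304^2 + 0.71014083^2 + 0.2240119^2) = 0.97659201
U = k * uc = 2 * 0.97659201
U = 1.9532

1.9532


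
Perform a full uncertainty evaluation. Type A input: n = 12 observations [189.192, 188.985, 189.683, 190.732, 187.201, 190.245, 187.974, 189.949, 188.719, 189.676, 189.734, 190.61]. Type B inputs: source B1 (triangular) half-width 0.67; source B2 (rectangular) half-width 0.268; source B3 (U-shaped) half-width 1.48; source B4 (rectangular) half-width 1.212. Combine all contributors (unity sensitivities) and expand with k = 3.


mean = (189.192 + 188.985 + 189.683 + 190.732 + 187.201 + 190.245 + 187.974 + 189.949 + 188.719 + 189.676 + 189.734 + 190.61) / 12 = 189.3916667
s = sqrt(sum((x - mean)^2)/(n-1)) = 1.0474673
u_A = s / sqrt(n) = 1.0474673 / sqrt(12) = 0.30237776
u_B1 = 0.67 / sqrt(6) = 0.27352635
u_B2 = 0.268 / sqrt(3) = 0.15472987
u_B3 = 1.48 / sqrt(2) = 1.046518
u_B4 = 1.212 / sqrt(3) = 0.69974853
uc = sqrt(0.30237776^2 + 0.27352635^2 + 0.15472987^2 + 1.046518^2 + 0.69974853^2) = 1.3323056
U = k * uc = 3 * 1.3323056
U = 3.9969

3.9969


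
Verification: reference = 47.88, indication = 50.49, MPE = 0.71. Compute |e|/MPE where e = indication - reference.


e = indication - reference = 50.49 - 47.88 = 2.6100
|e| = 2.6100
ratio = |e| / MPE = 2.6100 / 0.71
ratio = 3.6761

3.6761


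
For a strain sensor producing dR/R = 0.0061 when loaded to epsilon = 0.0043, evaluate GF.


GF = (dR/R) / epsilon
= 0.0061 / 0.0043
= 1.4186

1.4186


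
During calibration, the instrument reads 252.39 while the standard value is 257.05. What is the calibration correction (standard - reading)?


Correction = standard - reading
= 257.05 - 252.39
= 4.6600

4.6600


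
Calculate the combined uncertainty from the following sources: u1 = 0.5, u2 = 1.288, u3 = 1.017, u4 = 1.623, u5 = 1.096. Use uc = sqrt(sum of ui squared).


uc = sqrt(0.5^2 + 1.288^2 + 1.017^2 + 1.623^2 + 1.096^2)
uc = sqrt(6.778578)
uc = 2.6036

2.6036


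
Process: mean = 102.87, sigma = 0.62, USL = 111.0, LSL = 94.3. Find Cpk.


Cpu = (USL - mean) / (3*sigma) = (111.0 - 102.87) / (3*0.62) = 4.3710
Cpl = (mean - LSL) / (3*sigma) = (102.87 - 94.3) / (3*0.62) = 4.6075
Cpk = min(Cpu, Cpl) = 4.3710

4.3710


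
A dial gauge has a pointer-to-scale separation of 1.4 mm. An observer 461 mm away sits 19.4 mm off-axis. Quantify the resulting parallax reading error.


error = h * offset / d
= 1.4 * 19.4 / 461
= 0.0589

0.0589


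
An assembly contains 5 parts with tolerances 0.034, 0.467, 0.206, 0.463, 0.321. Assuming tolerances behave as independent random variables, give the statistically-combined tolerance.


RSS = sqrt(0.034^2 + 0.467^2 + 0.206^2 + 0.463^2 + 0.321^2)
= sqrt(0.579091)
= 0.7610

0.7610


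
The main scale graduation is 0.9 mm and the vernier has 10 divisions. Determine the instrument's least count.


LC = MSD / n_div
= 0.9 / 10
= 0.0900

0.0900


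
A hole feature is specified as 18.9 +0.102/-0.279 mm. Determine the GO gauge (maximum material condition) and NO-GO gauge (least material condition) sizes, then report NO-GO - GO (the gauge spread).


GO = nominal - lower_tol (smallest hole = maximum material condition)
GO = 18.9 - 0.279 = 18.621
NO-GO = nominal + upper_tol (largest hole = least material condition)
NO-GO = 18.9 + 0.102 = 19.002
spread = NO-GO - GO = 19.002 - 18.621 = 0.3810

0.3810


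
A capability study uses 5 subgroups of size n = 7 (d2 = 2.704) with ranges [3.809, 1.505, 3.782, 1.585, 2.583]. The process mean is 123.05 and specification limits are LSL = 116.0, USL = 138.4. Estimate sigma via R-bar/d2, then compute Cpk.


R_bar = (3.809 + 1.505 + 3.782 + 1.585 + 2.583) / 5 = 2.6528
sigma = R_bar / d2 = 2.6528 / 2.704 = 0.98106509
Cp = (USL - LSL)/(6*sigma) = (138.4 - 116.0)/(6*0.98106509) = 3.8054
Cpu = (138.4 - 123.05)/(3*0.98106509) = 5.2154
Cpl = (123.05 - 116.0)/(3*0.98106509) = 2.3954
Cpk = min(Cpu, Cpl) = 2.3954

2.3954


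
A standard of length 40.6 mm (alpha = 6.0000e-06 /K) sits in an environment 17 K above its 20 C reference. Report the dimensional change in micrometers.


dL = L * alpha * dT
= 40.6 * 6.0000e-06 * 17
= 0.0041412 mm
dL_um = 0.0041412 * 1000 = 4.1412 um

4.1412


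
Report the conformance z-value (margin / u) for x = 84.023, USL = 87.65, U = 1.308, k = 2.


u = U / k = 1.308 / 2 = 0.654
margin = |USL - x| = |87.65 - 84.023| = 3.627
z = margin / u = 3.627 / 0.654
z = 5.5459

5.5459


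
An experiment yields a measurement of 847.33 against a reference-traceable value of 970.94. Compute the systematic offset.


Systematic error = measured - true
= 847.33 - 970.94
= -123.6100

-123.6100


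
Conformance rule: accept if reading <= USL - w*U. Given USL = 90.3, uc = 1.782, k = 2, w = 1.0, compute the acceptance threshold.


U = k * uc = 2 * 1.782 = 3.564
guard band g = w * U = 1.0 * 3.564 = 3.564
AL = USL - g = 90.3 - 3.564
AL = 86.7360

86.7360


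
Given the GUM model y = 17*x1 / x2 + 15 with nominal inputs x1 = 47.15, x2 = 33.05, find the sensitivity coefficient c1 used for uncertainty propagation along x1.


y = 17*x1 / x2 + 15
dy/dx1 = 17/x2
Evaluate at x2 = 33.05: c1 = 17 / 33.05
c1 = 0.5144

0.5144


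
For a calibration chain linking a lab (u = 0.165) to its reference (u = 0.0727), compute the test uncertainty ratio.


TUR = u_lab / u_ref
= 0.165 / 0.0727
= 2.2696

2.2696


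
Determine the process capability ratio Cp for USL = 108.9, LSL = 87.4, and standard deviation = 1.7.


Cp = (USL - LSL) / (6 * sigma)
= (108.9 - 87.4) / (6 * 1.7)
= 21.5000 / 10.2000
= 2.1078

2.1078


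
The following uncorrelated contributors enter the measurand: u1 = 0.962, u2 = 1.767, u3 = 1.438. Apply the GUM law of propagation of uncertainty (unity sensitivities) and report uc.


uc = sqrt(0.962^2 + 1.767^2 + 1.438^2)
uc = sqrt(6.115577)
uc = 2.4730

2.4730


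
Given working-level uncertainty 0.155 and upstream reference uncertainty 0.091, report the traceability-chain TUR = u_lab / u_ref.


TUR = u_lab / u_ref
= 0.155 / 0.091
= 1.7033

1.7033


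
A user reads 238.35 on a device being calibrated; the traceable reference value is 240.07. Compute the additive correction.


Correction = standard - reading
= 240.07 - 238.35
= 1.7200

1.7200


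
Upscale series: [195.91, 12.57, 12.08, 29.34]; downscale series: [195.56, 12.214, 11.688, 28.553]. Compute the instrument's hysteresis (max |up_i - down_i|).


|195.91 - 195.56| = 0.3500
|12.57 - 12.214| = 0.3560
|12.08 - 11.688| = 0.3920
|29.34 - 28.553| = 0.7870
hysteresis = max(diffs) = 0.7870

0.7870


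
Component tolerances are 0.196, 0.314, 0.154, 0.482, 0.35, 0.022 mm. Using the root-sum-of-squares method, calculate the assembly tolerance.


RSS = sqrt(0.196^2 + 0.314^2 + 0.154^2 + 0.482^2 + 0.35^2 + 0.022^2)
= sqrt(0.516036)
= 0.7184

0.7184


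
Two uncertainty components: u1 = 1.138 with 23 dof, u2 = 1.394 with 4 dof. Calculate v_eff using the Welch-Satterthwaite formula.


uc = sqrt(u1^2 + u2^2) = sqrt(1.138^2 + 1.394^2) = 1.7995222
v_eff = uc^4 / (u1^4/v1 + u2^4/v2)
= 1.7995222^4 / (1.138^4/23 + 1.394^4/4)
= 10.486458 / 1.0169606
v_eff = 10.3116

10.3116


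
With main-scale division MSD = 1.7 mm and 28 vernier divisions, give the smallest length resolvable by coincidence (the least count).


LC = MSD / n_div
= 1.7 / 28
= 0.0607

0.0607


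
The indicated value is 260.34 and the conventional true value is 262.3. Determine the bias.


Systematic error = measured - true
= 260.34 - 262.3
= -1.9600

-1.9600


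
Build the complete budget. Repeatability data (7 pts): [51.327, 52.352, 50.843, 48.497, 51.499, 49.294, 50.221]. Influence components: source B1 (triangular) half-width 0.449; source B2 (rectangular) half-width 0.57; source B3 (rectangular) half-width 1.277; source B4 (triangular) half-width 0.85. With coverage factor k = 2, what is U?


mean = (51.327 + 52.352 + 50.843 + 48.497 + 51.499 + 49.294 + 50.221) / 7 = 50.57614286
s = sqrt(sum((x - mean)^2)/(n-1)) = 1.3374843
u_A = s / sqrt(n) = 1.3374843 / sqrt(7) = 0.50552155
u_B1 = 0.449 / sqrt(6) = 0.18330348
u_B2 = 0.57 / sqrt(3) = 0.32908965
u_B3 = 1.277 / sqrt(3) = 0.73727629
u_B4 = 0.85 / sqrt(6) = 0.34701105
uc = sqrt(0.50552155^2 + 0.18330348^2 + 0.32908965^2 + 0.73727629^2 + 0.34701105^2) = 1.0302646
U = k * uc = 2 * 1.0302646
U = 2.0605

2.0605


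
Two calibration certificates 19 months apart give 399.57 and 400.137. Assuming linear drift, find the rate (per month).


rate = (v2 - v1) / months
= (400.137 - 399.57) / 19
= 0.5670 / 19
= 0.0298

0.0298


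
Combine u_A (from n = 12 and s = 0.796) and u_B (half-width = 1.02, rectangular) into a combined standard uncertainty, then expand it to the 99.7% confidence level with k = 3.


u_A = s / sqrt(n) = 0.796 / sqrt(12) = 0.22978541
u_B = half_width / sqrt(3) = 1.02 / sqrt(3) = 0.58889727
uc = sqrt(u_A^2 + u_B^2) = sqrt(0.22978541^2 + 0.58889727^2) = 0.63214028
U = k * uc = 3 * 0.63214028
U = 1.8964

1.8964


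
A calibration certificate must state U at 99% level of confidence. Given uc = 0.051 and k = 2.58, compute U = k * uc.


U = k * uc
U = 2.58 * 0.051
U = 0.1316

0.1316


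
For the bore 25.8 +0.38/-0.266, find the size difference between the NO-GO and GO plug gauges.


GO = nominal - lower_tol (smallest hole = maximum material condition)
GO = 25.8 - 0.266 = 25.534
NO-GO = nominal + upper_tol (largest hole = least material condition)
NO-GO = 25.8 + 0.38 = 26.18
spread = NO-GO - GO = 26.18 - 25.534 = 0.6460

0.6460


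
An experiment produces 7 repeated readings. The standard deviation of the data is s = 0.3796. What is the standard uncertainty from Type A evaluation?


u_A = s / sqrt(n)
u_A = 0.3796 / sqrt(7)
u_A = 0.3796 / 2.6457513
u_A = 0.1435

0.1435


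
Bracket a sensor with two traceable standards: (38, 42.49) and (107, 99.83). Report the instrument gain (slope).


slope = (y2 - y1) / (x2 - x1)
= (99.83 - 42.49) / (107 - 38)
= 57.3400 / 69
= 0.8310

0.8310


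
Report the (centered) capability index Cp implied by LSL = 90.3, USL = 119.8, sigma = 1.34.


Cp = (USL - LSL) / (6 * sigma)
= (119.8 - 90.3) / (6 * 1.34)
= 29.5000 / 8.0400
= 3.6692

3.6692


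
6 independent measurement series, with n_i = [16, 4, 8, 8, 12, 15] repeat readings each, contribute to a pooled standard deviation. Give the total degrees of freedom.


nu = sum_i (n_i - 1)
nu = ((16 - 1) + (4 - 1) + (8 - 1) + (8 - 1) + (12 - 1) + (15 - 1))
nu = 15 + 3 + 7 + 7 + 11 + 14
nu = 57

57


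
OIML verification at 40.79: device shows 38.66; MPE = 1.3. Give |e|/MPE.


e = indication - reference = 38.66 - 40.79 = -2.1300
|e| = 2.1300
ratio = |e| / MPE = 2.1300 / 1.3
ratio = 1.6385

1.6385


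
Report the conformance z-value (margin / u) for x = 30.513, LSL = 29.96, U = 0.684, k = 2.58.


u = U / k = 0.684 / 2.58 = 0.26511628
margin = |LSL - x| = |29.96 - 30.513| = 0.553
z = margin / u = 0.553 / 0.26511628
z = 2.0859

2.0859


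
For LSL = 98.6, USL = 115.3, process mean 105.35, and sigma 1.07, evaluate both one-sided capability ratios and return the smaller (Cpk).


Cpu = (USL - mean) / (3*sigma) = (115.3 - 105.35) / (3*1.07) = 3.0997
Cpl = (mean - LSL) / (3*sigma) = (105.35 - 98.6) / (3*1.07) = 2.1028
Cpk = min(Cpu, Cpl) = 2.1028

2.1028


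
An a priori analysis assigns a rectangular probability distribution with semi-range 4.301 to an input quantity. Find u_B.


u_B = half_width / sqrt(3)
u_B = 4.301 / 1.7320508
u_B = 2.4832

2.4832


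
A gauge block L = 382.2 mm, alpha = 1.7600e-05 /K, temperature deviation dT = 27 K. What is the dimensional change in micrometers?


dL = L * alpha * dT
= 382.2 * 1.7600e-05 * 27
= 0.1816214 mm
dL_um = 0.1816214 * 1000 = 181.6214 um

181.6214


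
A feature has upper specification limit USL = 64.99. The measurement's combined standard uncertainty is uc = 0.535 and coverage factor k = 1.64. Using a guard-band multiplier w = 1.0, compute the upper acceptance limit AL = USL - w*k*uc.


U = k * uc = 1.64 * 0.535 = 0.8774
guard band g = w * U = 1.0 * 0.8774 = 0.8774
AL = USL - g = 64.99 - 0.8774
AL = 64.1126

64.1126


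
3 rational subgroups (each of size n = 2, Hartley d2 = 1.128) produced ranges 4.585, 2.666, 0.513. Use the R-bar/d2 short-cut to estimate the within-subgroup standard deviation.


R_bar = (4.585 + 2.666 + 0.513) / 3
R_bar = 7.764 / 3 = 2.588
sigma_hat = R_bar / d2 = 2.588 / 1.128 = 2.2943

2.2943


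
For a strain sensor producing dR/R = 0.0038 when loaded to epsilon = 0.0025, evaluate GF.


GF = (dR/R) / epsilon
= 0.0038 / 0.0025
= 1.5200

1.5200


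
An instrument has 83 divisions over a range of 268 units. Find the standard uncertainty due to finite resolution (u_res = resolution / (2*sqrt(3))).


resolution = range / divisions
resolution = 268 / 83 = 3.2289157
u_res = resolution / (2*sqrt(3))
u_res = 3.2289157 / 3.4641016
u_res = 0.9321

0.9321


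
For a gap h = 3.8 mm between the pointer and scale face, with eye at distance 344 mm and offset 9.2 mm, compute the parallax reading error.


error = h * offset / d
= 3.8 * 9.2 / 344
= 0.1016

0.1016


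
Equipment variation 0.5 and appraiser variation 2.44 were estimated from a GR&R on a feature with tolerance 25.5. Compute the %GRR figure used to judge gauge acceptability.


GRR = sqrt(EV^2 + AV^2) = sqrt(0.5^2 + 2.44^2) = 2.4907027
%GRR = GRR / tol * 100 = 2.4907027 / 25.5 * 100
%GRR = 9.7675

9.7675


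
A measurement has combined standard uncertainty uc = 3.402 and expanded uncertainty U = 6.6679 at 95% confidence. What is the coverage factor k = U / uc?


k = U / uc
k = 6.6679 / 3.402
k = 1.96

1.96


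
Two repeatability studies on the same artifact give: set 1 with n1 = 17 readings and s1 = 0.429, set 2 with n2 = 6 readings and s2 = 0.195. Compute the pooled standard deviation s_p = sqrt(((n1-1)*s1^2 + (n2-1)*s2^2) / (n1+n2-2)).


s_p = sqrt(((n1-1)*s1^2 + (n2-1)*s2^2) / (n1+n2-2))
numerator = (17-1)*0.429^2 + (6-1)*0.195^2 = 2.944656 + 0.190125 = 3.134781
denominator = 17 + 6 - 2 = 21
s_p^2 = 3.134781 / 21 = 0.14927529
s_p = sqrt(0.14927529) = 0.3864

0.3864


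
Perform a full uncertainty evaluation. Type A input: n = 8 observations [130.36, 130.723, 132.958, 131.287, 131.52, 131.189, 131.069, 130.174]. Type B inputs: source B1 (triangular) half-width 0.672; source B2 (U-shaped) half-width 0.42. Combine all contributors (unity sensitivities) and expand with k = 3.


mean = (130.36 + 130.723 + 132.958 + 131.287 + 131.52 + 131.189 + 131.069 + 130.174) / 8 = 131.16
s = sqrt(sum((x - mean)^2)/(n-1)) = 0.86113049
u_A = s / sqrt(n) = 0.86113049 / sqrt(8) = 0.3044556
u_B1 = 0.672 / sqrt(6) = 0.27434285
u_B2 = 0.42 / sqrt(2) = 0.29698485
uc = sqrt(0.3044556^2 + 0.27434285^2 + 0.29698485^2) = 0.50611976
U = k * uc = 3 * 0.50611976
U = 1.5184

1.5184


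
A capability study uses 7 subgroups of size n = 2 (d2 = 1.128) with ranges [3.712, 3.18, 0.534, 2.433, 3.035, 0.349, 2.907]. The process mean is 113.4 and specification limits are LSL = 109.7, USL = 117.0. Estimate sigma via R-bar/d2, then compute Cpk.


R_bar = (3.712 + 3.18 + 0.534 + 2.433 + 3.035 + 0.349 + 2.907) / 7 = 2.3071429
sigma = R_bar / d2 = 2.3071429 / 1.128 = 2.0453395
Cp = (USL - LSL)/(6*sigma) = (117.0 - 109.7)/(6*2.0453395) = 0.5948
Cpu = (117.0 - 113.4)/(3*2.0453395) = 0.5867
Cpl = (113.4 - 109.7)/(3*2.0453395) = 0.6030
Cpk = min(Cpu, Cpl) = 0.5867

0.5867


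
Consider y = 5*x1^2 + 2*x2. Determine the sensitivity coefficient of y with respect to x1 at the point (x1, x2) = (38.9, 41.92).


y = 5*x1^2 + 2*x2
dy/dx1 = 2*5*x1
Evaluate at x1 = 38.9: c1 = 10 * 38.9
c1 = 389.0000

389.0000


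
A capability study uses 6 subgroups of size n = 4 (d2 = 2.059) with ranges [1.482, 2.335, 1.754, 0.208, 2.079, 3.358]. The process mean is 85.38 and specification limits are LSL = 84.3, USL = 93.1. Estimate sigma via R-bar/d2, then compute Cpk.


R_bar = (1.482 + 2.335 + 1.754 + 0.208 + 2.079 + 3.358) / 6 = 1.8693333
sigma = R_bar / d2 = 1.8693333 / 2.059 = 0.90788407
Cp = (USL - LSL)/(6*sigma) = (93.1 - 84.3)/(6*0.90788407) = 1.6155
Cpu = (93.1 - 85.38)/(3*0.90788407) = 2.8344
Cpl = (85.38 - 84.3)/(3*0.90788407) = 0.3965
Cpk = min(Cpu, Cpl) = 0.3965

0.3965


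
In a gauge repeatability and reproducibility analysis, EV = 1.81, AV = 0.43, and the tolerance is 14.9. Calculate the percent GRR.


GRR = sqrt(EV^2 + AV^2) = sqrt(1.81^2 + 0.43^2) = 1.8603763
%GRR = GRR / tol * 100 = 1.8603763 / 14.9 * 100
%GRR = 12.4857

12.4857


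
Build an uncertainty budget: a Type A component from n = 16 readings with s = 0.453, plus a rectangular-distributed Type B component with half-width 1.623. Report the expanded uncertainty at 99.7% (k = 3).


u_A = s / sqrt(n) = 0.453 / sqrt(16) = 0.11325
u_B = half_width / sqrt(3) = 1.623 / sqrt(3) = 0.93703949
uc = sqrt(u_A^2 + u_B^2) = sqrt(0.11325^2 + 0.93703949^2) = 0.94385834
U = k * uc = 3 * 0.94385834
U = 2.8316

2.8316


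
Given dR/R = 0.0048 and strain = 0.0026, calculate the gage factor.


GF = (dR/R) / epsilon
= 0.0048 / 0.0026
= 1.8462

1.8462


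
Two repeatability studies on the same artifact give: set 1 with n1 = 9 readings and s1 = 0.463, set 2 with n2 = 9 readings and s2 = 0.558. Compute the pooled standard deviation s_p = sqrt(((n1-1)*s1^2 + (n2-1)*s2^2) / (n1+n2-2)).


s_p = sqrt(((n1-1)*s1^2 + (n2-1)*s2^2) / (n1+n2-2))
numerator = (9-1)*0.463^2 + (9-1)*0.558^2 = 1.714952 + 2.490912 = 4.205864
denominator = 9 + 9 - 2 = 16
s_p^2 = 4.205864 / 16 = 0.2628665
s_p = sqrt(0.2628665) = 0.5127

0.5127


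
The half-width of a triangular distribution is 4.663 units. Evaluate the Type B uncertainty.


u_B = half_width / sqrt(6)
u_B = 4.663 / 2.4494897
u_B = 1.9037

1.9037


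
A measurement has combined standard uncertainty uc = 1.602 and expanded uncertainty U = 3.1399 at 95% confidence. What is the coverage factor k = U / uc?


k = U / uc
k = 3.1399 / 1.602
k = 1.96

1.96


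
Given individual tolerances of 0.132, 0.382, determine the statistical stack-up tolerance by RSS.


RSS = sqrt(0.132^2 + 0.382^2)
= sqrt(0.163348)
= 0.4042

0.4042


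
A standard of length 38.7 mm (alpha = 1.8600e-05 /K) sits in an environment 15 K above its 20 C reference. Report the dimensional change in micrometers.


dL = L * alpha * dT
= 38.7 * 1.8600e-05 * 15
= 0.0107973 mm
dL_um = 0.0107973 * 1000 = 10.7973 um

10.7973


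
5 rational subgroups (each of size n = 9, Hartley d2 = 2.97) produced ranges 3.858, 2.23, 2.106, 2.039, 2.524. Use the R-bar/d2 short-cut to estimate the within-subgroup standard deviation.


R_bar = (3.858 + 2.23 + 2.106 + 2.039 + 2.524) / 5
R_bar = 12.757 / 5 = 2.5514
sigma_hat = R_bar / d2 = 2.5514 / 2.97 = 0.8591

0.8591


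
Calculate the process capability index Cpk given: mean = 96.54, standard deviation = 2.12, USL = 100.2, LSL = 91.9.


Cpu = (USL - mean) / (3*sigma) = (100.2 - 96.54) / (3*2.12) = 0.5755
Cpl = (mean - LSL) / (3*sigma) = (96.54 - 91.9) / (3*2.12) = 0.7296
Cpk = min(Cpu, Cpl) = 0.5755

0.5755


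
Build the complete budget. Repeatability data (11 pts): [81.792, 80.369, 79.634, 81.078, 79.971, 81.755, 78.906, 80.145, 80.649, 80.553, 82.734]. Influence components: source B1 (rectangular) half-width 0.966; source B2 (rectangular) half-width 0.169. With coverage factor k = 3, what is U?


mean = (81.792 + 80.369 + 79.634 + 81.078 + 79.971 + 81.755 + 78.906 + 80.145 + 80.649 + 80.553 + 82.734) / 11 = 80.68963636
s = sqrt(sum((x - mean)^2)/(n-1)) = 1.0914383
u_A = s / sqrt(n) = 1.0914383 / sqrt(11) = 0.32908103
u_B1 = 0.966 / sqrt(3) = 0.55772036
u_B2 = 0.169 / sqrt(3) = 0.097572195
uc = sqrt(0.32908103^2 + 0.55772036^2 + 0.097572195^2) = 0.65487912
U = k * uc = 3 * 0.65487912
U = 1.9646

1.9646


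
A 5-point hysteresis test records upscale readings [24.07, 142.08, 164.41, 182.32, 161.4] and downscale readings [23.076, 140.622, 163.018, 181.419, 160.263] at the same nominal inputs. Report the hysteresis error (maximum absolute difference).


|24.07 - 23.076| = 0.9940
|142.08 - 140.622| = 1.4580
|164.41 - 163.018| = 1.3920
|182.32 - 181.419| = 0.9010
|161.4 - 160.263| = 1.1370
hysteresis = max(diffs) = 1.4580

1.4580


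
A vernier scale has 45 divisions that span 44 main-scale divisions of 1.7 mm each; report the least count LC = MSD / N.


LC = MSD / n_div
= 1.7 / 45
= 0.0378

0.0378


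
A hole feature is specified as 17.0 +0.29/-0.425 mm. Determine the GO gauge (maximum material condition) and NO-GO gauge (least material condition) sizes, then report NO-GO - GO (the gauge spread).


GO = nominal - lower_tol (smallest hole = maximum material condition)
GO = 17.0 - 0.425 = 16.575
NO-GO = nominal + upper_tol (largest hole = least material condition)
NO-GO = 17.0 + 0.29 = 17.29
spread = NO-GO - GO = 17.29 - 16.575 = 0.7150

0.7150


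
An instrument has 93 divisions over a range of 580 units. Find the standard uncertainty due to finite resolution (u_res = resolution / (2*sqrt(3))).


resolution = range / divisions
resolution = 580 / 93 = 6.2365591
u_res = resolution / (2*sqrt(3))
u_res = 6.2365591 / 3.4641016
u_res = 1.8003

1.8003


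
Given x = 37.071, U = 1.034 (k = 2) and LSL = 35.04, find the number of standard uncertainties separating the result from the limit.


u = U / k = 1.034 / 2 = 0.517
margin = |LSL - x| = |35.04 - 37.071| = 2.031
z = margin / u = 2.031 / 0.517
z = 3.9284

3.9284


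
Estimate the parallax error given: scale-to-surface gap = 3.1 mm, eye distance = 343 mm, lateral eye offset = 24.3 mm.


error = h * offset / d
= 3.1 * 24.3 / 343
= 0.2196

0.2196


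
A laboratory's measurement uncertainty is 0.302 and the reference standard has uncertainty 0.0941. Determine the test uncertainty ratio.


TUR = u_lab / u_ref
= 0.302 / 0.0941
= 3.2094

3.2094


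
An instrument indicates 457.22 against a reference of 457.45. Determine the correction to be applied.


Correction = standard - reading
= 457.45 - 457.22
= 0.2300

0.2300


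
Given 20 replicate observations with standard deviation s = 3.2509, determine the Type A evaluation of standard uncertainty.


u_A = s / sqrt(n)
u_A = 3.2509 / sqrt(20)
u_A = 3.2509 / 4.472136
u_A = 0.7269

0.7269


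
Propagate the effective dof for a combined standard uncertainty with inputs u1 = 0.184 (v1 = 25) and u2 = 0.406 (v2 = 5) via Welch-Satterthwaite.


uc = sqrt(u1^2 + u2^2) = sqrt(0.184^2 + 0.406^2) = 0.44574881
v_eff = uc^4 / (u1^4/v1 + u2^4/v2)
= 0.44574881^4 / (0.184^4/25 + 0.406^4/5)
= 0.039478512 / 0.0054800305
v_eff = 7.2041

7.2041


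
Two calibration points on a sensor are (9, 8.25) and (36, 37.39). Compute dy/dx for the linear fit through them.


slope = (y2 - y1) / (x2 - x1)
= (37.39 - 8.25) / (36 - 9)
= 29.1400 / 27
= 1.0793

1.0793


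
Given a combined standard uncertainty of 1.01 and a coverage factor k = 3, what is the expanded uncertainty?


U = k * uc
U = 3 * 1.01
U = 3.0300

3.0300


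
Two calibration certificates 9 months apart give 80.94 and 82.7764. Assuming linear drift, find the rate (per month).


rate = (v2 - v1) / months
= (82.7764 - 80.94) / 9
= 1.8364 / 9
= 0.2040

0.2040


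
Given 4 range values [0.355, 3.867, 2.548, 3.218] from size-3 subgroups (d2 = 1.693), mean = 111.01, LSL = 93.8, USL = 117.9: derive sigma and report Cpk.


R_bar = (0.355 + 3.867 + 2.548 + 3.218) / 4 = 2.497
sigma = R_bar / d2 = 2.497 / 1.693 = 1.4748966
Cp = (USL - LSL)/(6*sigma) = (117.9 - 93.8)/(6*1.4748966) = 2.7234
Cpu = (117.9 - 111.01)/(3*1.4748966) = 1.5572
Cpl = (111.01 - 93.8)/(3*1.4748966) = 3.8895
Cpk = min(Cpu, Cpl) = 1.5572

1.5572


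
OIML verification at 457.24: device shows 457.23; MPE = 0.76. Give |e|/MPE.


e = indication - reference = 457.23 - 457.24 = -0.0100
|e| = 0.0100
ratio = |e| / MPE = 0.0100 / 0.76
ratio = 0.0132

0.0132


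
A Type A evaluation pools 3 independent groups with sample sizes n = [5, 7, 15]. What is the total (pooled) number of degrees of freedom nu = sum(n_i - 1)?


nu = sum_i (n_i - 1)
nu = ((5 - 1) + (7 - 1) + (15 - 1))
nu = 4 + 6 + 14
nu = 24

24


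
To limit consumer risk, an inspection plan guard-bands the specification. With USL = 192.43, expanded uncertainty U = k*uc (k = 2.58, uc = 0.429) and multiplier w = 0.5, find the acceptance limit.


U = k * uc = 2.58 * 0.429 = 1.10682
guard band g = w * U = 0.5 * 1.10682 = 0.55341
AL = USL - g = 192.43 - 0.55341
AL = 191.8766

191.8766


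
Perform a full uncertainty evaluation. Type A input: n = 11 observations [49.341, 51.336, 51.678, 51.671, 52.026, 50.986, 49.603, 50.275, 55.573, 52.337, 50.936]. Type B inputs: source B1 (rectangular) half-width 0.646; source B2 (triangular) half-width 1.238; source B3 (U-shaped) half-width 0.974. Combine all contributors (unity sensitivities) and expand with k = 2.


mean = (49.341 + 51.336 + 51.678 + 51.671 + 52.026 + 50.986 + 49.603 + 50.275 + 55.573 + 52.337 + 50.936) / 11 = 51.43290909
s = sqrt(sum((x - mean)^2)/(n-1)) = 1.6717562
u_A = s / sqrt(n) = 1.6717562 / sqrt(11) = 0.50405346
u_B1 = 0.646 / sqrt(3) = 0.37296827
u_B2 = 1.238 / sqrt(6) = 0.50541138
u_B3 = 0.974 / sqrt(2) = 0.688722
uc = sqrt(0.50405346^2 + 0.37296827^2 + 0.50541138^2 + 0.688722^2) = 1.0596952
U = k * uc = 2 * 1.0596952
U = 2.1194

2.1194


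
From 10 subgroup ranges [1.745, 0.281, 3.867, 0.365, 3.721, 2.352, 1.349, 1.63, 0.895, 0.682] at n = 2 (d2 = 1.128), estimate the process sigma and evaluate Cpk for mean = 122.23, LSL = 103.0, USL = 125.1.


R_bar = (1.745 + 0.281 + 3.867 + 0.365 + 3.721 + 2.352 + 1.349 + 1.63 + 0.895 + 0.682) / 10 = 1.6887
sigma = R_bar / d2 = 1.6887 / 1.128 = 1.4970745
Cp = (USL - LSL)/(6*sigma) = (125.1 - 103.0)/(6*1.4970745) = 2.4604
Cpu = (125.1 - 122.23)/(3*1.4970745) = 0.6390
Cpl = (122.23 - 103.0)/(3*1.4970745) = 4.2817
Cpk = min(Cpu, Cpl) = 0.6390

0.6390
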